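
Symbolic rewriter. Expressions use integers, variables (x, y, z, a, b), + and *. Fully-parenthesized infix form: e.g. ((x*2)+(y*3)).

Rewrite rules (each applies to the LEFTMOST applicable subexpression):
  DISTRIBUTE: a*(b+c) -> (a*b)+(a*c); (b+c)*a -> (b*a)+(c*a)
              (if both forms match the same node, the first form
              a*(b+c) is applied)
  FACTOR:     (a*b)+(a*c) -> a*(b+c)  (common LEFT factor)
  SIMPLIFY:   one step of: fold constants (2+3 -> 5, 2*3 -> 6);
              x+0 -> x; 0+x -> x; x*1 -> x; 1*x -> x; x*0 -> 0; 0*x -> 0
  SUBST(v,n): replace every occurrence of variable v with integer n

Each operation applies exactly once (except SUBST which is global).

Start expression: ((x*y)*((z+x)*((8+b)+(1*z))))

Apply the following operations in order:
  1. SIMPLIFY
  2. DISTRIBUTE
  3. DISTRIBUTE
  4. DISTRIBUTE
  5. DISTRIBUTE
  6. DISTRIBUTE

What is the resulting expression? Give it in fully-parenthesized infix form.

Answer: ((((x*y)*((z*8)+(x*8)))+((x*y)*((z+x)*b)))+((x*y)*((z+x)*z)))

Derivation:
Start: ((x*y)*((z+x)*((8+b)+(1*z))))
Apply SIMPLIFY at RRR (target: (1*z)): ((x*y)*((z+x)*((8+b)+(1*z)))) -> ((x*y)*((z+x)*((8+b)+z)))
Apply DISTRIBUTE at R (target: ((z+x)*((8+b)+z))): ((x*y)*((z+x)*((8+b)+z))) -> ((x*y)*(((z+x)*(8+b))+((z+x)*z)))
Apply DISTRIBUTE at root (target: ((x*y)*(((z+x)*(8+b))+((z+x)*z)))): ((x*y)*(((z+x)*(8+b))+((z+x)*z))) -> (((x*y)*((z+x)*(8+b)))+((x*y)*((z+x)*z)))
Apply DISTRIBUTE at LR (target: ((z+x)*(8+b))): (((x*y)*((z+x)*(8+b)))+((x*y)*((z+x)*z))) -> (((x*y)*(((z+x)*8)+((z+x)*b)))+((x*y)*((z+x)*z)))
Apply DISTRIBUTE at L (target: ((x*y)*(((z+x)*8)+((z+x)*b)))): (((x*y)*(((z+x)*8)+((z+x)*b)))+((x*y)*((z+x)*z))) -> ((((x*y)*((z+x)*8))+((x*y)*((z+x)*b)))+((x*y)*((z+x)*z)))
Apply DISTRIBUTE at LLR (target: ((z+x)*8)): ((((x*y)*((z+x)*8))+((x*y)*((z+x)*b)))+((x*y)*((z+x)*z))) -> ((((x*y)*((z*8)+(x*8)))+((x*y)*((z+x)*b)))+((x*y)*((z+x)*z)))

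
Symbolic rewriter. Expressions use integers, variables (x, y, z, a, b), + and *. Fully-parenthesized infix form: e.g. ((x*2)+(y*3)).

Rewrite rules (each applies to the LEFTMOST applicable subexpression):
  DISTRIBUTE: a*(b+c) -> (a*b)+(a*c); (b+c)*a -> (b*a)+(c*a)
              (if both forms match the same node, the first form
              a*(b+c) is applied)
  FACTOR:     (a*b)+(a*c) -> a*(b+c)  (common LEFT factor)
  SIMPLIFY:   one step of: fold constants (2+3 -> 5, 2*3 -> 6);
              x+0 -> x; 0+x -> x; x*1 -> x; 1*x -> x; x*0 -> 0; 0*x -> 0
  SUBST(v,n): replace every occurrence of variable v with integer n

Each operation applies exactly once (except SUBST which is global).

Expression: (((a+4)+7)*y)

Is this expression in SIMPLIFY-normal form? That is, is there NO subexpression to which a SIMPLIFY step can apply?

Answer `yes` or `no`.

Answer: yes

Derivation:
Expression: (((a+4)+7)*y)
Scanning for simplifiable subexpressions (pre-order)...
  at root: (((a+4)+7)*y) (not simplifiable)
  at L: ((a+4)+7) (not simplifiable)
  at LL: (a+4) (not simplifiable)
Result: no simplifiable subexpression found -> normal form.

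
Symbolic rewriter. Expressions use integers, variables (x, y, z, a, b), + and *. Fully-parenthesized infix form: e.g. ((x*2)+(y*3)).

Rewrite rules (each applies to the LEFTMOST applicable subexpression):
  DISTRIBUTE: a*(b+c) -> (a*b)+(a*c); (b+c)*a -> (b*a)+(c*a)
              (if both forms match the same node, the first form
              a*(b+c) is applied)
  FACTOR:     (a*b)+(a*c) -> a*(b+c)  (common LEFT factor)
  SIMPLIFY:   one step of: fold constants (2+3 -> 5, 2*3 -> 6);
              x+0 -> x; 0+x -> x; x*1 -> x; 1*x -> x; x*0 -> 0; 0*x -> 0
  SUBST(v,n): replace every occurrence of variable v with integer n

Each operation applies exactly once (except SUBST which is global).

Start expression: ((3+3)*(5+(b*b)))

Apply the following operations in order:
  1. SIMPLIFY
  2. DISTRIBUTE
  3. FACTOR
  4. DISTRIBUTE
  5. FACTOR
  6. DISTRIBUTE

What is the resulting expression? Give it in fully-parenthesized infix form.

Answer: ((6*5)+(6*(b*b)))

Derivation:
Start: ((3+3)*(5+(b*b)))
Apply SIMPLIFY at L (target: (3+3)): ((3+3)*(5+(b*b))) -> (6*(5+(b*b)))
Apply DISTRIBUTE at root (target: (6*(5+(b*b)))): (6*(5+(b*b))) -> ((6*5)+(6*(b*b)))
Apply FACTOR at root (target: ((6*5)+(6*(b*b)))): ((6*5)+(6*(b*b))) -> (6*(5+(b*b)))
Apply DISTRIBUTE at root (target: (6*(5+(b*b)))): (6*(5+(b*b))) -> ((6*5)+(6*(b*b)))
Apply FACTOR at root (target: ((6*5)+(6*(b*b)))): ((6*5)+(6*(b*b))) -> (6*(5+(b*b)))
Apply DISTRIBUTE at root (target: (6*(5+(b*b)))): (6*(5+(b*b))) -> ((6*5)+(6*(b*b)))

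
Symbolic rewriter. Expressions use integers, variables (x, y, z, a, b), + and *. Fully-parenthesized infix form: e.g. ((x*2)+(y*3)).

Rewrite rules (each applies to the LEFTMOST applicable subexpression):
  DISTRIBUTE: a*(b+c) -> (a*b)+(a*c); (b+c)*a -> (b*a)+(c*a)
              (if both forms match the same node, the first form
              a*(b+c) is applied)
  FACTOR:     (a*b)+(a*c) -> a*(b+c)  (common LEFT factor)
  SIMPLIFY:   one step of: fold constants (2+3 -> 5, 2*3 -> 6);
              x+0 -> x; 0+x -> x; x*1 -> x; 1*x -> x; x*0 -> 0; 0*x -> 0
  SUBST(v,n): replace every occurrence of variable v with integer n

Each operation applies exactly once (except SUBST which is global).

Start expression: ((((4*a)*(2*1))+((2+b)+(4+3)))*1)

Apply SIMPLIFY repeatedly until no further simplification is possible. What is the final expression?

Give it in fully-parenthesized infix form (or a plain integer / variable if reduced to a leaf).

Answer: (((4*a)*2)+((2+b)+7))

Derivation:
Start: ((((4*a)*(2*1))+((2+b)+(4+3)))*1)
Step 1: at root: ((((4*a)*(2*1))+((2+b)+(4+3)))*1) -> (((4*a)*(2*1))+((2+b)+(4+3))); overall: ((((4*a)*(2*1))+((2+b)+(4+3)))*1) -> (((4*a)*(2*1))+((2+b)+(4+3)))
Step 2: at LR: (2*1) -> 2; overall: (((4*a)*(2*1))+((2+b)+(4+3))) -> (((4*a)*2)+((2+b)+(4+3)))
Step 3: at RR: (4+3) -> 7; overall: (((4*a)*2)+((2+b)+(4+3))) -> (((4*a)*2)+((2+b)+7))
Fixed point: (((4*a)*2)+((2+b)+7))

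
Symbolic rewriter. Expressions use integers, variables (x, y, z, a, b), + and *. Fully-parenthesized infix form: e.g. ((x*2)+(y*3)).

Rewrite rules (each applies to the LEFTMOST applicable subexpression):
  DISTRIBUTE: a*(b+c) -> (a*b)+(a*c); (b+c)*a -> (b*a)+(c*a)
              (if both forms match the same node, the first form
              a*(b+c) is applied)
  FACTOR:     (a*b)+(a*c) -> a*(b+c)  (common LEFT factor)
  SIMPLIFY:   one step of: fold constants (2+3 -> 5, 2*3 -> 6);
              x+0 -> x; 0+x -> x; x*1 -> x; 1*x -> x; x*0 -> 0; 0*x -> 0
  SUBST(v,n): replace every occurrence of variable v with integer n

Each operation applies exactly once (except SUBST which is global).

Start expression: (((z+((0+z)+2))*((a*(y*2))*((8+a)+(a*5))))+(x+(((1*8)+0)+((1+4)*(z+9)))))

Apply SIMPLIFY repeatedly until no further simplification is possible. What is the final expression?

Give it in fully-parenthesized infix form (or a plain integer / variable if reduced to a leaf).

Answer: (((z+(z+2))*((a*(y*2))*((8+a)+(a*5))))+(x+(8+(5*(z+9)))))

Derivation:
Start: (((z+((0+z)+2))*((a*(y*2))*((8+a)+(a*5))))+(x+(((1*8)+0)+((1+4)*(z+9)))))
Step 1: at LLRL: (0+z) -> z; overall: (((z+((0+z)+2))*((a*(y*2))*((8+a)+(a*5))))+(x+(((1*8)+0)+((1+4)*(z+9))))) -> (((z+(z+2))*((a*(y*2))*((8+a)+(a*5))))+(x+(((1*8)+0)+((1+4)*(z+9)))))
Step 2: at RRL: ((1*8)+0) -> (1*8); overall: (((z+(z+2))*((a*(y*2))*((8+a)+(a*5))))+(x+(((1*8)+0)+((1+4)*(z+9))))) -> (((z+(z+2))*((a*(y*2))*((8+a)+(a*5))))+(x+((1*8)+((1+4)*(z+9)))))
Step 3: at RRL: (1*8) -> 8; overall: (((z+(z+2))*((a*(y*2))*((8+a)+(a*5))))+(x+((1*8)+((1+4)*(z+9))))) -> (((z+(z+2))*((a*(y*2))*((8+a)+(a*5))))+(x+(8+((1+4)*(z+9)))))
Step 4: at RRRL: (1+4) -> 5; overall: (((z+(z+2))*((a*(y*2))*((8+a)+(a*5))))+(x+(8+((1+4)*(z+9))))) -> (((z+(z+2))*((a*(y*2))*((8+a)+(a*5))))+(x+(8+(5*(z+9)))))
Fixed point: (((z+(z+2))*((a*(y*2))*((8+a)+(a*5))))+(x+(8+(5*(z+9)))))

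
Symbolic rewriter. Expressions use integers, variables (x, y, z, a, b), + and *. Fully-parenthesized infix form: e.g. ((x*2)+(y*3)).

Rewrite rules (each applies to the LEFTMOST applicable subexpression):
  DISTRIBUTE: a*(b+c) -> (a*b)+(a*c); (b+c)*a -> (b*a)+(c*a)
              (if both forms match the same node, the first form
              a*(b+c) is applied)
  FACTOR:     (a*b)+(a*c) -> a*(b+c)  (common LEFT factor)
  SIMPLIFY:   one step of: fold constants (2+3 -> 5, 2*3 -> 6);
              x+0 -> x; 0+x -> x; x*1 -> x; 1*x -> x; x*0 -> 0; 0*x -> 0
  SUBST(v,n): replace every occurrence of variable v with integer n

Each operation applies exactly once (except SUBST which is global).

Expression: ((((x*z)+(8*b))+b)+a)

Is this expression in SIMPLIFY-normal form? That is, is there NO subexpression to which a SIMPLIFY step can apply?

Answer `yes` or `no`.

Expression: ((((x*z)+(8*b))+b)+a)
Scanning for simplifiable subexpressions (pre-order)...
  at root: ((((x*z)+(8*b))+b)+a) (not simplifiable)
  at L: (((x*z)+(8*b))+b) (not simplifiable)
  at LL: ((x*z)+(8*b)) (not simplifiable)
  at LLL: (x*z) (not simplifiable)
  at LLR: (8*b) (not simplifiable)
Result: no simplifiable subexpression found -> normal form.

Answer: yes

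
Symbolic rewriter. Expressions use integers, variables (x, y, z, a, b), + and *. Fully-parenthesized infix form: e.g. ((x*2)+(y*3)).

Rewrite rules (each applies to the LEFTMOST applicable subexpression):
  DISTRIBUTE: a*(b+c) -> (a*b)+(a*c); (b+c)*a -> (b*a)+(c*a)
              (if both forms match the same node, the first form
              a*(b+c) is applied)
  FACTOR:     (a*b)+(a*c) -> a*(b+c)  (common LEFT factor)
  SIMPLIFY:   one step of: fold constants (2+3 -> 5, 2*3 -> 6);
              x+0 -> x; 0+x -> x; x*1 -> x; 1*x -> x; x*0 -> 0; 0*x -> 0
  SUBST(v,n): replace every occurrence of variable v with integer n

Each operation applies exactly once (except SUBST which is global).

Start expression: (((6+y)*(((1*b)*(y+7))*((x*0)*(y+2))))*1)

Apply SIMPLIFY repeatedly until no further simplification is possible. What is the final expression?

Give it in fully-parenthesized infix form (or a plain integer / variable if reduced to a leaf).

Answer: 0

Derivation:
Start: (((6+y)*(((1*b)*(y+7))*((x*0)*(y+2))))*1)
Step 1: at root: (((6+y)*(((1*b)*(y+7))*((x*0)*(y+2))))*1) -> ((6+y)*(((1*b)*(y+7))*((x*0)*(y+2)))); overall: (((6+y)*(((1*b)*(y+7))*((x*0)*(y+2))))*1) -> ((6+y)*(((1*b)*(y+7))*((x*0)*(y+2))))
Step 2: at RLL: (1*b) -> b; overall: ((6+y)*(((1*b)*(y+7))*((x*0)*(y+2)))) -> ((6+y)*((b*(y+7))*((x*0)*(y+2))))
Step 3: at RRL: (x*0) -> 0; overall: ((6+y)*((b*(y+7))*((x*0)*(y+2)))) -> ((6+y)*((b*(y+7))*(0*(y+2))))
Step 4: at RR: (0*(y+2)) -> 0; overall: ((6+y)*((b*(y+7))*(0*(y+2)))) -> ((6+y)*((b*(y+7))*0))
Step 5: at R: ((b*(y+7))*0) -> 0; overall: ((6+y)*((b*(y+7))*0)) -> ((6+y)*0)
Step 6: at root: ((6+y)*0) -> 0; overall: ((6+y)*0) -> 0
Fixed point: 0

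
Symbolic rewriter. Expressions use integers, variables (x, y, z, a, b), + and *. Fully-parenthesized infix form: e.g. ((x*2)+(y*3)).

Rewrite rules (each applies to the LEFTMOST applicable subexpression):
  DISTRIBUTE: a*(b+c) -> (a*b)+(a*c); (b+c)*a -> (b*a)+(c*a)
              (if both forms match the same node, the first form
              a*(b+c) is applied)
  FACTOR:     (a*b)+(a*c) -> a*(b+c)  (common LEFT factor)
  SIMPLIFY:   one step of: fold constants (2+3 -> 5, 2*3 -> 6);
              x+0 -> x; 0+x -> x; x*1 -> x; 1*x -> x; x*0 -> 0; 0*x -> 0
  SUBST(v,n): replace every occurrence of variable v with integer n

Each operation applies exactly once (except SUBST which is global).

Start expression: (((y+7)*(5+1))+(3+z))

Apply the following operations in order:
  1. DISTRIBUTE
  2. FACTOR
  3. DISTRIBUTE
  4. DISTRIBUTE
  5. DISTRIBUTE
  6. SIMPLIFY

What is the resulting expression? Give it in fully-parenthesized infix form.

Answer: ((((y*5)+35)+((y*1)+(7*1)))+(3+z))

Derivation:
Start: (((y+7)*(5+1))+(3+z))
Apply DISTRIBUTE at L (target: ((y+7)*(5+1))): (((y+7)*(5+1))+(3+z)) -> ((((y+7)*5)+((y+7)*1))+(3+z))
Apply FACTOR at L (target: (((y+7)*5)+((y+7)*1))): ((((y+7)*5)+((y+7)*1))+(3+z)) -> (((y+7)*(5+1))+(3+z))
Apply DISTRIBUTE at L (target: ((y+7)*(5+1))): (((y+7)*(5+1))+(3+z)) -> ((((y+7)*5)+((y+7)*1))+(3+z))
Apply DISTRIBUTE at LL (target: ((y+7)*5)): ((((y+7)*5)+((y+7)*1))+(3+z)) -> ((((y*5)+(7*5))+((y+7)*1))+(3+z))
Apply DISTRIBUTE at LR (target: ((y+7)*1)): ((((y*5)+(7*5))+((y+7)*1))+(3+z)) -> ((((y*5)+(7*5))+((y*1)+(7*1)))+(3+z))
Apply SIMPLIFY at LLR (target: (7*5)): ((((y*5)+(7*5))+((y*1)+(7*1)))+(3+z)) -> ((((y*5)+35)+((y*1)+(7*1)))+(3+z))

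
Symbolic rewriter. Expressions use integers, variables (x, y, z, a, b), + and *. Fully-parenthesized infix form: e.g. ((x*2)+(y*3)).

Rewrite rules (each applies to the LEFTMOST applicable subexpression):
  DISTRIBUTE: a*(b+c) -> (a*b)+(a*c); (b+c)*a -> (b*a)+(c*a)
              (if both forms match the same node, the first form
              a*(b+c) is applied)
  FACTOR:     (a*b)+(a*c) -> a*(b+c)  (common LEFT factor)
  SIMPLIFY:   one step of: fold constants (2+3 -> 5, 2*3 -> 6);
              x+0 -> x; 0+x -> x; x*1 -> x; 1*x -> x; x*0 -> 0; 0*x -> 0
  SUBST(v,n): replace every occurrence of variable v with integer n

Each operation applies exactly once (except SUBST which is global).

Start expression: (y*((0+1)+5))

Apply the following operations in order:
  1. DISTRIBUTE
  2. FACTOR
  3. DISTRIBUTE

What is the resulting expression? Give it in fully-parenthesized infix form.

Start: (y*((0+1)+5))
Apply DISTRIBUTE at root (target: (y*((0+1)+5))): (y*((0+1)+5)) -> ((y*(0+1))+(y*5))
Apply FACTOR at root (target: ((y*(0+1))+(y*5))): ((y*(0+1))+(y*5)) -> (y*((0+1)+5))
Apply DISTRIBUTE at root (target: (y*((0+1)+5))): (y*((0+1)+5)) -> ((y*(0+1))+(y*5))

Answer: ((y*(0+1))+(y*5))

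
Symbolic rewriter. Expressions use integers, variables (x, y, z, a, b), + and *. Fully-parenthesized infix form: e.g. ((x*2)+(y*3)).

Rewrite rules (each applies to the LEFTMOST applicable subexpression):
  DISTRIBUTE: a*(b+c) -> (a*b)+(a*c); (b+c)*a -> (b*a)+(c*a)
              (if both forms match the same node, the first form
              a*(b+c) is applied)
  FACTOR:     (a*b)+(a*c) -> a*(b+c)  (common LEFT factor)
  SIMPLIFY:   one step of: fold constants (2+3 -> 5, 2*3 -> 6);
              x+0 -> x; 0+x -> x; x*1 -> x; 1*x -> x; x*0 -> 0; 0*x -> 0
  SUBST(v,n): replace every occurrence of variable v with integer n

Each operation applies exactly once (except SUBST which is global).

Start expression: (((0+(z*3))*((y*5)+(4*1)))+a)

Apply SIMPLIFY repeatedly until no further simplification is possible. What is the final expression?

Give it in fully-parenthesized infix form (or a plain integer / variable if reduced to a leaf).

Start: (((0+(z*3))*((y*5)+(4*1)))+a)
Step 1: at LL: (0+(z*3)) -> (z*3); overall: (((0+(z*3))*((y*5)+(4*1)))+a) -> (((z*3)*((y*5)+(4*1)))+a)
Step 2: at LRR: (4*1) -> 4; overall: (((z*3)*((y*5)+(4*1)))+a) -> (((z*3)*((y*5)+4))+a)
Fixed point: (((z*3)*((y*5)+4))+a)

Answer: (((z*3)*((y*5)+4))+a)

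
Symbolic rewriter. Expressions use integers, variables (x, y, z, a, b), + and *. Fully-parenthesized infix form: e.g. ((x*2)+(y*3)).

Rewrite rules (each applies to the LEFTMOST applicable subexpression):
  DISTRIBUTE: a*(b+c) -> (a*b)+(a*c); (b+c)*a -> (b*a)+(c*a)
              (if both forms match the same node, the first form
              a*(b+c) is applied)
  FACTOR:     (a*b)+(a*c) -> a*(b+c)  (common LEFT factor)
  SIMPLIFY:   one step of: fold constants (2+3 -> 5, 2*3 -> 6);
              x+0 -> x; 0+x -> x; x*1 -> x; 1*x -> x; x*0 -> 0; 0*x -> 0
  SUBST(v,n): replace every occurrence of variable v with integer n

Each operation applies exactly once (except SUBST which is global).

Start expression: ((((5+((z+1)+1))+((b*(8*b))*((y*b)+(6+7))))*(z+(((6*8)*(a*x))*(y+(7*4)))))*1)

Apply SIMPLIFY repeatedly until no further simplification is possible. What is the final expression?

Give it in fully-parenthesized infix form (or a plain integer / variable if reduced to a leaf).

Start: ((((5+((z+1)+1))+((b*(8*b))*((y*b)+(6+7))))*(z+(((6*8)*(a*x))*(y+(7*4)))))*1)
Step 1: at root: ((((5+((z+1)+1))+((b*(8*b))*((y*b)+(6+7))))*(z+(((6*8)*(a*x))*(y+(7*4)))))*1) -> (((5+((z+1)+1))+((b*(8*b))*((y*b)+(6+7))))*(z+(((6*8)*(a*x))*(y+(7*4))))); overall: ((((5+((z+1)+1))+((b*(8*b))*((y*b)+(6+7))))*(z+(((6*8)*(a*x))*(y+(7*4)))))*1) -> (((5+((z+1)+1))+((b*(8*b))*((y*b)+(6+7))))*(z+(((6*8)*(a*x))*(y+(7*4)))))
Step 2: at LRRR: (6+7) -> 13; overall: (((5+((z+1)+1))+((b*(8*b))*((y*b)+(6+7))))*(z+(((6*8)*(a*x))*(y+(7*4))))) -> (((5+((z+1)+1))+((b*(8*b))*((y*b)+13)))*(z+(((6*8)*(a*x))*(y+(7*4)))))
Step 3: at RRLL: (6*8) -> 48; overall: (((5+((z+1)+1))+((b*(8*b))*((y*b)+13)))*(z+(((6*8)*(a*x))*(y+(7*4))))) -> (((5+((z+1)+1))+((b*(8*b))*((y*b)+13)))*(z+((48*(a*x))*(y+(7*4)))))
Step 4: at RRRR: (7*4) -> 28; overall: (((5+((z+1)+1))+((b*(8*b))*((y*b)+13)))*(z+((48*(a*x))*(y+(7*4))))) -> (((5+((z+1)+1))+((b*(8*b))*((y*b)+13)))*(z+((48*(a*x))*(y+28))))
Fixed point: (((5+((z+1)+1))+((b*(8*b))*((y*b)+13)))*(z+((48*(a*x))*(y+28))))

Answer: (((5+((z+1)+1))+((b*(8*b))*((y*b)+13)))*(z+((48*(a*x))*(y+28))))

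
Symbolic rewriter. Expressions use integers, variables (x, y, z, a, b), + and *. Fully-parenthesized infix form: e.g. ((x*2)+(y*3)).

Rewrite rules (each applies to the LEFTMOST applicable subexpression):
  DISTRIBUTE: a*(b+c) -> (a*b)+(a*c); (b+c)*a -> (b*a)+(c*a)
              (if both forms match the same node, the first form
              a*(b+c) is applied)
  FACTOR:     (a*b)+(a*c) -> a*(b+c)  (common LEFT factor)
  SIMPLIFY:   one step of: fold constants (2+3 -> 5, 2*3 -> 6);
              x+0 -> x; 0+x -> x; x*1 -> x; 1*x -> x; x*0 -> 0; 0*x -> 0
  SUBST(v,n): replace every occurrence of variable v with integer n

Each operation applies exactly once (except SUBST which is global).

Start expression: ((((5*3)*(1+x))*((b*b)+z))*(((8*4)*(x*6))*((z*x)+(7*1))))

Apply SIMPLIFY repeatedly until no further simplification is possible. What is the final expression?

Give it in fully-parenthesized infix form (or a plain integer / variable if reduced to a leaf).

Start: ((((5*3)*(1+x))*((b*b)+z))*(((8*4)*(x*6))*((z*x)+(7*1))))
Step 1: at LLL: (5*3) -> 15; overall: ((((5*3)*(1+x))*((b*b)+z))*(((8*4)*(x*6))*((z*x)+(7*1)))) -> (((15*(1+x))*((b*b)+z))*(((8*4)*(x*6))*((z*x)+(7*1))))
Step 2: at RLL: (8*4) -> 32; overall: (((15*(1+x))*((b*b)+z))*(((8*4)*(x*6))*((z*x)+(7*1)))) -> (((15*(1+x))*((b*b)+z))*((32*(x*6))*((z*x)+(7*1))))
Step 3: at RRR: (7*1) -> 7; overall: (((15*(1+x))*((b*b)+z))*((32*(x*6))*((z*x)+(7*1)))) -> (((15*(1+x))*((b*b)+z))*((32*(x*6))*((z*x)+7)))
Fixed point: (((15*(1+x))*((b*b)+z))*((32*(x*6))*((z*x)+7)))

Answer: (((15*(1+x))*((b*b)+z))*((32*(x*6))*((z*x)+7)))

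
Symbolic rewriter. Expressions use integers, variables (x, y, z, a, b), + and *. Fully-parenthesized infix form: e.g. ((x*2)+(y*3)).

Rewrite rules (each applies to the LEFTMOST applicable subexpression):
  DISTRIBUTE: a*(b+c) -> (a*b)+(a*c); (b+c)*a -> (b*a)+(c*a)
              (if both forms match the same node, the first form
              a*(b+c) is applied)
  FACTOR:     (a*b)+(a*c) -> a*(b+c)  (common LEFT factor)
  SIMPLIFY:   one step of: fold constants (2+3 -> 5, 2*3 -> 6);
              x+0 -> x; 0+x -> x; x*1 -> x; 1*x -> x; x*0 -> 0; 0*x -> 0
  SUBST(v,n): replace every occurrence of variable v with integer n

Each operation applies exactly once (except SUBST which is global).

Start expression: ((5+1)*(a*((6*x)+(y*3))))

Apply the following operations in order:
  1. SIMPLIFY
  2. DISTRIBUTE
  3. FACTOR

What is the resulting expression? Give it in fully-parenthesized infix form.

Start: ((5+1)*(a*((6*x)+(y*3))))
Apply SIMPLIFY at L (target: (5+1)): ((5+1)*(a*((6*x)+(y*3)))) -> (6*(a*((6*x)+(y*3))))
Apply DISTRIBUTE at R (target: (a*((6*x)+(y*3)))): (6*(a*((6*x)+(y*3)))) -> (6*((a*(6*x))+(a*(y*3))))
Apply FACTOR at R (target: ((a*(6*x))+(a*(y*3)))): (6*((a*(6*x))+(a*(y*3)))) -> (6*(a*((6*x)+(y*3))))

Answer: (6*(a*((6*x)+(y*3))))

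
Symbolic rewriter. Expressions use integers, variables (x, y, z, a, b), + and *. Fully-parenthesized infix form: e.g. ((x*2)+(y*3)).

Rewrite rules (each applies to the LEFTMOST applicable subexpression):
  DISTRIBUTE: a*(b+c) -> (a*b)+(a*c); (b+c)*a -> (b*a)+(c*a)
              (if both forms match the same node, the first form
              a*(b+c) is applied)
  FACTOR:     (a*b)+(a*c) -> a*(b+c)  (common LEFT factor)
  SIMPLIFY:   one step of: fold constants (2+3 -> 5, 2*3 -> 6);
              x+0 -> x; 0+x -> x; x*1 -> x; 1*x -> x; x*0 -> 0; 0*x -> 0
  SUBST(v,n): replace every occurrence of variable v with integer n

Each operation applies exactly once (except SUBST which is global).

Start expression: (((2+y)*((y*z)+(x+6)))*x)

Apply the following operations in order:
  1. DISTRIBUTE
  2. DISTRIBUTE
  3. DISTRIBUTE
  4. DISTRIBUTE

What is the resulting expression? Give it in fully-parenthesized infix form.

Start: (((2+y)*((y*z)+(x+6)))*x)
Apply DISTRIBUTE at L (target: ((2+y)*((y*z)+(x+6)))): (((2+y)*((y*z)+(x+6)))*x) -> ((((2+y)*(y*z))+((2+y)*(x+6)))*x)
Apply DISTRIBUTE at root (target: ((((2+y)*(y*z))+((2+y)*(x+6)))*x)): ((((2+y)*(y*z))+((2+y)*(x+6)))*x) -> ((((2+y)*(y*z))*x)+(((2+y)*(x+6))*x))
Apply DISTRIBUTE at LL (target: ((2+y)*(y*z))): ((((2+y)*(y*z))*x)+(((2+y)*(x+6))*x)) -> ((((2*(y*z))+(y*(y*z)))*x)+(((2+y)*(x+6))*x))
Apply DISTRIBUTE at L (target: (((2*(y*z))+(y*(y*z)))*x)): ((((2*(y*z))+(y*(y*z)))*x)+(((2+y)*(x+6))*x)) -> ((((2*(y*z))*x)+((y*(y*z))*x))+(((2+y)*(x+6))*x))

Answer: ((((2*(y*z))*x)+((y*(y*z))*x))+(((2+y)*(x+6))*x))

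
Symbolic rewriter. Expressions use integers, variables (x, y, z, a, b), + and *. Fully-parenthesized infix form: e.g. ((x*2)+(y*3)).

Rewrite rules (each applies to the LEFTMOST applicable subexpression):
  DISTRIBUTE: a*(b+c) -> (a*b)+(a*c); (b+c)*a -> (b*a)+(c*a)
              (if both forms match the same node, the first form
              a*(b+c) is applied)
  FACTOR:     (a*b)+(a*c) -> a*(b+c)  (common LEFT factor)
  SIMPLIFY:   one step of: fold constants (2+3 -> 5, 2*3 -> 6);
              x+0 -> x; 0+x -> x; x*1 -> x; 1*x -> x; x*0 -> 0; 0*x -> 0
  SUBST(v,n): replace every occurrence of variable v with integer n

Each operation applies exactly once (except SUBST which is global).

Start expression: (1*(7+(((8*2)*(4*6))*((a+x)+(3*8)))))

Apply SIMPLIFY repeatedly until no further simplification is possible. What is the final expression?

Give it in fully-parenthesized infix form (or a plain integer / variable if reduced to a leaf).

Answer: (7+(384*((a+x)+24)))

Derivation:
Start: (1*(7+(((8*2)*(4*6))*((a+x)+(3*8)))))
Step 1: at root: (1*(7+(((8*2)*(4*6))*((a+x)+(3*8))))) -> (7+(((8*2)*(4*6))*((a+x)+(3*8)))); overall: (1*(7+(((8*2)*(4*6))*((a+x)+(3*8))))) -> (7+(((8*2)*(4*6))*((a+x)+(3*8))))
Step 2: at RLL: (8*2) -> 16; overall: (7+(((8*2)*(4*6))*((a+x)+(3*8)))) -> (7+((16*(4*6))*((a+x)+(3*8))))
Step 3: at RLR: (4*6) -> 24; overall: (7+((16*(4*6))*((a+x)+(3*8)))) -> (7+((16*24)*((a+x)+(3*8))))
Step 4: at RL: (16*24) -> 384; overall: (7+((16*24)*((a+x)+(3*8)))) -> (7+(384*((a+x)+(3*8))))
Step 5: at RRR: (3*8) -> 24; overall: (7+(384*((a+x)+(3*8)))) -> (7+(384*((a+x)+24)))
Fixed point: (7+(384*((a+x)+24)))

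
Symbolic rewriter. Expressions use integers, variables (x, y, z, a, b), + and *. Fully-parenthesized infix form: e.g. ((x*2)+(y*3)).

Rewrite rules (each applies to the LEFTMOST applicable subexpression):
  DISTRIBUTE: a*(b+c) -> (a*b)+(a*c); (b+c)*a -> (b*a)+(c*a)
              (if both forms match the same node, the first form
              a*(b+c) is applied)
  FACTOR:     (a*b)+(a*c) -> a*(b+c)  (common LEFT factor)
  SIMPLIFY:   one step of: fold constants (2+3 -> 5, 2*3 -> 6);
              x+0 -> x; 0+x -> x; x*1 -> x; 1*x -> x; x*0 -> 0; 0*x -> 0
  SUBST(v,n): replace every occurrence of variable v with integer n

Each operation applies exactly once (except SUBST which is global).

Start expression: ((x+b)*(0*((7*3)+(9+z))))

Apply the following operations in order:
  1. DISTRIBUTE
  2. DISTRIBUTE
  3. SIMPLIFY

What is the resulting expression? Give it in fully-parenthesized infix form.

Start: ((x+b)*(0*((7*3)+(9+z))))
Apply DISTRIBUTE at root (target: ((x+b)*(0*((7*3)+(9+z))))): ((x+b)*(0*((7*3)+(9+z)))) -> ((x*(0*((7*3)+(9+z))))+(b*(0*((7*3)+(9+z)))))
Apply DISTRIBUTE at LR (target: (0*((7*3)+(9+z)))): ((x*(0*((7*3)+(9+z))))+(b*(0*((7*3)+(9+z))))) -> ((x*((0*(7*3))+(0*(9+z))))+(b*(0*((7*3)+(9+z)))))
Apply SIMPLIFY at LRL (target: (0*(7*3))): ((x*((0*(7*3))+(0*(9+z))))+(b*(0*((7*3)+(9+z))))) -> ((x*(0+(0*(9+z))))+(b*(0*((7*3)+(9+z)))))

Answer: ((x*(0+(0*(9+z))))+(b*(0*((7*3)+(9+z)))))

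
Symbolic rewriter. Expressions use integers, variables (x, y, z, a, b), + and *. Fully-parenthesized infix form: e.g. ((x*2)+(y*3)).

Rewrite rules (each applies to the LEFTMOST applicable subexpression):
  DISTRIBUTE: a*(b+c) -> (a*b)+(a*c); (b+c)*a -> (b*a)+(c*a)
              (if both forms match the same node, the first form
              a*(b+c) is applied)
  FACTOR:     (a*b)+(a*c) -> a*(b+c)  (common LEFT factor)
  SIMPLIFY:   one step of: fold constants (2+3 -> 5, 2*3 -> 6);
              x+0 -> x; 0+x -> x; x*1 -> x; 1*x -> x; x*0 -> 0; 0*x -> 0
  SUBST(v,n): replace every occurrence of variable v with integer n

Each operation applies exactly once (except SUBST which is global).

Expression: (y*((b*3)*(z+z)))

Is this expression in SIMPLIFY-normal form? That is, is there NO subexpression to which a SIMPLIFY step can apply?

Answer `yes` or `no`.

Expression: (y*((b*3)*(z+z)))
Scanning for simplifiable subexpressions (pre-order)...
  at root: (y*((b*3)*(z+z))) (not simplifiable)
  at R: ((b*3)*(z+z)) (not simplifiable)
  at RL: (b*3) (not simplifiable)
  at RR: (z+z) (not simplifiable)
Result: no simplifiable subexpression found -> normal form.

Answer: yes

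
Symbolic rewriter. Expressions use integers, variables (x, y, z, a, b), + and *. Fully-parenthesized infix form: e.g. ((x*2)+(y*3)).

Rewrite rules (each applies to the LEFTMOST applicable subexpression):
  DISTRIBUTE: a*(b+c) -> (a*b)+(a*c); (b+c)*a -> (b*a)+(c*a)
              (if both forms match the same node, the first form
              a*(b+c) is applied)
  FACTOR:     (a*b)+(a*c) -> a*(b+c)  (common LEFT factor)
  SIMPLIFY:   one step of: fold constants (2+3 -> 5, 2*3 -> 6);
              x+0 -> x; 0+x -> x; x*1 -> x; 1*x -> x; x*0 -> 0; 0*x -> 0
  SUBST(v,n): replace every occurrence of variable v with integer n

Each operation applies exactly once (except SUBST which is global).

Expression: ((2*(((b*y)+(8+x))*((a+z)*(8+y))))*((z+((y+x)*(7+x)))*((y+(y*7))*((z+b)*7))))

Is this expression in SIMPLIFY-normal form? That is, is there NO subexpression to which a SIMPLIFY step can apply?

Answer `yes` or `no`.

Expression: ((2*(((b*y)+(8+x))*((a+z)*(8+y))))*((z+((y+x)*(7+x)))*((y+(y*7))*((z+b)*7))))
Scanning for simplifiable subexpressions (pre-order)...
  at root: ((2*(((b*y)+(8+x))*((a+z)*(8+y))))*((z+((y+x)*(7+x)))*((y+(y*7))*((z+b)*7)))) (not simplifiable)
  at L: (2*(((b*y)+(8+x))*((a+z)*(8+y)))) (not simplifiable)
  at LR: (((b*y)+(8+x))*((a+z)*(8+y))) (not simplifiable)
  at LRL: ((b*y)+(8+x)) (not simplifiable)
  at LRLL: (b*y) (not simplifiable)
  at LRLR: (8+x) (not simplifiable)
  at LRR: ((a+z)*(8+y)) (not simplifiable)
  at LRRL: (a+z) (not simplifiable)
  at LRRR: (8+y) (not simplifiable)
  at R: ((z+((y+x)*(7+x)))*((y+(y*7))*((z+b)*7))) (not simplifiable)
  at RL: (z+((y+x)*(7+x))) (not simplifiable)
  at RLR: ((y+x)*(7+x)) (not simplifiable)
  at RLRL: (y+x) (not simplifiable)
  at RLRR: (7+x) (not simplifiable)
  at RR: ((y+(y*7))*((z+b)*7)) (not simplifiable)
  at RRL: (y+(y*7)) (not simplifiable)
  at RRLR: (y*7) (not simplifiable)
  at RRR: ((z+b)*7) (not simplifiable)
  at RRRL: (z+b) (not simplifiable)
Result: no simplifiable subexpression found -> normal form.

Answer: yes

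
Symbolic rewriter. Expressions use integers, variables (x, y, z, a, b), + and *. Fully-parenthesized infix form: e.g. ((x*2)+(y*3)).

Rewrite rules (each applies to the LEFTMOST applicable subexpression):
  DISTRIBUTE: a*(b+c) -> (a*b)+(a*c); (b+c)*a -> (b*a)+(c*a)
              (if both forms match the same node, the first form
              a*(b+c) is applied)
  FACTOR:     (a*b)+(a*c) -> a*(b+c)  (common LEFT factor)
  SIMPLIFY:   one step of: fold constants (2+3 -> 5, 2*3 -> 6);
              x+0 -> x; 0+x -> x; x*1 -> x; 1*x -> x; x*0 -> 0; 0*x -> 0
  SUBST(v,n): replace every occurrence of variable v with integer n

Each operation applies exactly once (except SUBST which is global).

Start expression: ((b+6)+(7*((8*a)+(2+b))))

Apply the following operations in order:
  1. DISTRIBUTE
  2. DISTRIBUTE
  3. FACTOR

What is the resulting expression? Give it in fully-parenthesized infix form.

Start: ((b+6)+(7*((8*a)+(2+b))))
Apply DISTRIBUTE at R (target: (7*((8*a)+(2+b)))): ((b+6)+(7*((8*a)+(2+b)))) -> ((b+6)+((7*(8*a))+(7*(2+b))))
Apply DISTRIBUTE at RR (target: (7*(2+b))): ((b+6)+((7*(8*a))+(7*(2+b)))) -> ((b+6)+((7*(8*a))+((7*2)+(7*b))))
Apply FACTOR at RR (target: ((7*2)+(7*b))): ((b+6)+((7*(8*a))+((7*2)+(7*b)))) -> ((b+6)+((7*(8*a))+(7*(2+b))))

Answer: ((b+6)+((7*(8*a))+(7*(2+b))))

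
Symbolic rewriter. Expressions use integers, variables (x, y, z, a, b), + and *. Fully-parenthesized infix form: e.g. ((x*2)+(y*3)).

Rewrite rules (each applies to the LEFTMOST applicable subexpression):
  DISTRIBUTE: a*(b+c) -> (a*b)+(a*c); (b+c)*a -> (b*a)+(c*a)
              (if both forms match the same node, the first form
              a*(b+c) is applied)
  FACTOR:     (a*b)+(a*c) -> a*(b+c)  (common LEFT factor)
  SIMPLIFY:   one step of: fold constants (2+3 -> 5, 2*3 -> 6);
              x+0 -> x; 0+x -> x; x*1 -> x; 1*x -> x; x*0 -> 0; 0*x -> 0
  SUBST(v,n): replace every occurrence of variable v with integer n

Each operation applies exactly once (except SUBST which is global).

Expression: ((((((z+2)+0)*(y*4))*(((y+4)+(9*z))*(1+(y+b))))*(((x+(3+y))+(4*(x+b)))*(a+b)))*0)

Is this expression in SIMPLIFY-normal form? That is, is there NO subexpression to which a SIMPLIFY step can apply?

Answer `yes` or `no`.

Answer: no

Derivation:
Expression: ((((((z+2)+0)*(y*4))*(((y+4)+(9*z))*(1+(y+b))))*(((x+(3+y))+(4*(x+b)))*(a+b)))*0)
Scanning for simplifiable subexpressions (pre-order)...
  at root: ((((((z+2)+0)*(y*4))*(((y+4)+(9*z))*(1+(y+b))))*(((x+(3+y))+(4*(x+b)))*(a+b)))*0) (SIMPLIFIABLE)
  at L: (((((z+2)+0)*(y*4))*(((y+4)+(9*z))*(1+(y+b))))*(((x+(3+y))+(4*(x+b)))*(a+b))) (not simplifiable)
  at LL: ((((z+2)+0)*(y*4))*(((y+4)+(9*z))*(1+(y+b)))) (not simplifiable)
  at LLL: (((z+2)+0)*(y*4)) (not simplifiable)
  at LLLL: ((z+2)+0) (SIMPLIFIABLE)
  at LLLLL: (z+2) (not simplifiable)
  at LLLR: (y*4) (not simplifiable)
  at LLR: (((y+4)+(9*z))*(1+(y+b))) (not simplifiable)
  at LLRL: ((y+4)+(9*z)) (not simplifiable)
  at LLRLL: (y+4) (not simplifiable)
  at LLRLR: (9*z) (not simplifiable)
  at LLRR: (1+(y+b)) (not simplifiable)
  at LLRRR: (y+b) (not simplifiable)
  at LR: (((x+(3+y))+(4*(x+b)))*(a+b)) (not simplifiable)
  at LRL: ((x+(3+y))+(4*(x+b))) (not simplifiable)
  at LRLL: (x+(3+y)) (not simplifiable)
  at LRLLR: (3+y) (not simplifiable)
  at LRLR: (4*(x+b)) (not simplifiable)
  at LRLRR: (x+b) (not simplifiable)
  at LRR: (a+b) (not simplifiable)
Found simplifiable subexpr at path root: ((((((z+2)+0)*(y*4))*(((y+4)+(9*z))*(1+(y+b))))*(((x+(3+y))+(4*(x+b)))*(a+b)))*0)
One SIMPLIFY step would give: 0
-> NOT in normal form.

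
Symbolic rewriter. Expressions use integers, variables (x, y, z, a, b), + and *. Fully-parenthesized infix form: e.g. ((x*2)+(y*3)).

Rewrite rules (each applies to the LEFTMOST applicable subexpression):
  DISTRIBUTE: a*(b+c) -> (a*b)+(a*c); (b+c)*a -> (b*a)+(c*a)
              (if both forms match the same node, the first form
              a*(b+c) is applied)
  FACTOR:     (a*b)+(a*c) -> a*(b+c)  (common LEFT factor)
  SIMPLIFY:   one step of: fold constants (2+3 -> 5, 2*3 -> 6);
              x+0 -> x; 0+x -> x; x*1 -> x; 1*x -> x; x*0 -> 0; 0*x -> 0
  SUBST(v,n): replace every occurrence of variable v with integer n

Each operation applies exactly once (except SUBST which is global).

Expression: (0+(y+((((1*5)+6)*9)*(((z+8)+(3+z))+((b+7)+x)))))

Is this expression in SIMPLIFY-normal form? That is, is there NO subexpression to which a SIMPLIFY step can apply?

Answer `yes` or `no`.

Answer: no

Derivation:
Expression: (0+(y+((((1*5)+6)*9)*(((z+8)+(3+z))+((b+7)+x)))))
Scanning for simplifiable subexpressions (pre-order)...
  at root: (0+(y+((((1*5)+6)*9)*(((z+8)+(3+z))+((b+7)+x))))) (SIMPLIFIABLE)
  at R: (y+((((1*5)+6)*9)*(((z+8)+(3+z))+((b+7)+x)))) (not simplifiable)
  at RR: ((((1*5)+6)*9)*(((z+8)+(3+z))+((b+7)+x))) (not simplifiable)
  at RRL: (((1*5)+6)*9) (not simplifiable)
  at RRLL: ((1*5)+6) (not simplifiable)
  at RRLLL: (1*5) (SIMPLIFIABLE)
  at RRR: (((z+8)+(3+z))+((b+7)+x)) (not simplifiable)
  at RRRL: ((z+8)+(3+z)) (not simplifiable)
  at RRRLL: (z+8) (not simplifiable)
  at RRRLR: (3+z) (not simplifiable)
  at RRRR: ((b+7)+x) (not simplifiable)
  at RRRRL: (b+7) (not simplifiable)
Found simplifiable subexpr at path root: (0+(y+((((1*5)+6)*9)*(((z+8)+(3+z))+((b+7)+x)))))
One SIMPLIFY step would give: (y+((((1*5)+6)*9)*(((z+8)+(3+z))+((b+7)+x))))
-> NOT in normal form.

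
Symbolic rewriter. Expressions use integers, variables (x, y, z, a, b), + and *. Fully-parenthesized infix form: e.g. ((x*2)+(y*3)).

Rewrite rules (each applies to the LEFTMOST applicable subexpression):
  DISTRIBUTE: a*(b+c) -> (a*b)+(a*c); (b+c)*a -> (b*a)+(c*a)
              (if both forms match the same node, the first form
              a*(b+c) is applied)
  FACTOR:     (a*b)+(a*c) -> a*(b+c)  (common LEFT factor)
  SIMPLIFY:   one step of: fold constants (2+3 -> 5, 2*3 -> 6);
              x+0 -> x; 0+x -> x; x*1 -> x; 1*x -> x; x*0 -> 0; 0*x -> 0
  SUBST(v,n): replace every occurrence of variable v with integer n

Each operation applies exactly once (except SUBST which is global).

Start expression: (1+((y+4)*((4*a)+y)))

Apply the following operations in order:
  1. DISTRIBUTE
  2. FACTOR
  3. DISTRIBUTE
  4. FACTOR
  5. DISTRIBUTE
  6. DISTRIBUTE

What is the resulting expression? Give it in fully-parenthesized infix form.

Answer: (1+(((y*(4*a))+(4*(4*a)))+((y+4)*y)))

Derivation:
Start: (1+((y+4)*((4*a)+y)))
Apply DISTRIBUTE at R (target: ((y+4)*((4*a)+y))): (1+((y+4)*((4*a)+y))) -> (1+(((y+4)*(4*a))+((y+4)*y)))
Apply FACTOR at R (target: (((y+4)*(4*a))+((y+4)*y))): (1+(((y+4)*(4*a))+((y+4)*y))) -> (1+((y+4)*((4*a)+y)))
Apply DISTRIBUTE at R (target: ((y+4)*((4*a)+y))): (1+((y+4)*((4*a)+y))) -> (1+(((y+4)*(4*a))+((y+4)*y)))
Apply FACTOR at R (target: (((y+4)*(4*a))+((y+4)*y))): (1+(((y+4)*(4*a))+((y+4)*y))) -> (1+((y+4)*((4*a)+y)))
Apply DISTRIBUTE at R (target: ((y+4)*((4*a)+y))): (1+((y+4)*((4*a)+y))) -> (1+(((y+4)*(4*a))+((y+4)*y)))
Apply DISTRIBUTE at RL (target: ((y+4)*(4*a))): (1+(((y+4)*(4*a))+((y+4)*y))) -> (1+(((y*(4*a))+(4*(4*a)))+((y+4)*y)))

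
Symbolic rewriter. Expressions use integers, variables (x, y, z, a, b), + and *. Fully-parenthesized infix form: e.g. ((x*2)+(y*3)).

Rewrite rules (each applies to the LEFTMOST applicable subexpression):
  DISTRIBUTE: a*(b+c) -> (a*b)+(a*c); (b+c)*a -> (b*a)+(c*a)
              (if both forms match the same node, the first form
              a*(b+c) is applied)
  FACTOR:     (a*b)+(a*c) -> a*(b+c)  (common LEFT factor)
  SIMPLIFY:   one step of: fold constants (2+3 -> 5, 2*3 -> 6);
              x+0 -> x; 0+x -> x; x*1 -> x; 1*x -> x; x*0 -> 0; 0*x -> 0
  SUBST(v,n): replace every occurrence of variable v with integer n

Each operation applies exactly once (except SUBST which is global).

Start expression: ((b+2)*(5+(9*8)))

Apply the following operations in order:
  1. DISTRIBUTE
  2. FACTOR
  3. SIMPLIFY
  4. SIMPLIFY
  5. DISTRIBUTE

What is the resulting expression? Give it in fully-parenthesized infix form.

Start: ((b+2)*(5+(9*8)))
Apply DISTRIBUTE at root (target: ((b+2)*(5+(9*8)))): ((b+2)*(5+(9*8))) -> (((b+2)*5)+((b+2)*(9*8)))
Apply FACTOR at root (target: (((b+2)*5)+((b+2)*(9*8)))): (((b+2)*5)+((b+2)*(9*8))) -> ((b+2)*(5+(9*8)))
Apply SIMPLIFY at RR (target: (9*8)): ((b+2)*(5+(9*8))) -> ((b+2)*(5+72))
Apply SIMPLIFY at R (target: (5+72)): ((b+2)*(5+72)) -> ((b+2)*77)
Apply DISTRIBUTE at root (target: ((b+2)*77)): ((b+2)*77) -> ((b*77)+(2*77))

Answer: ((b*77)+(2*77))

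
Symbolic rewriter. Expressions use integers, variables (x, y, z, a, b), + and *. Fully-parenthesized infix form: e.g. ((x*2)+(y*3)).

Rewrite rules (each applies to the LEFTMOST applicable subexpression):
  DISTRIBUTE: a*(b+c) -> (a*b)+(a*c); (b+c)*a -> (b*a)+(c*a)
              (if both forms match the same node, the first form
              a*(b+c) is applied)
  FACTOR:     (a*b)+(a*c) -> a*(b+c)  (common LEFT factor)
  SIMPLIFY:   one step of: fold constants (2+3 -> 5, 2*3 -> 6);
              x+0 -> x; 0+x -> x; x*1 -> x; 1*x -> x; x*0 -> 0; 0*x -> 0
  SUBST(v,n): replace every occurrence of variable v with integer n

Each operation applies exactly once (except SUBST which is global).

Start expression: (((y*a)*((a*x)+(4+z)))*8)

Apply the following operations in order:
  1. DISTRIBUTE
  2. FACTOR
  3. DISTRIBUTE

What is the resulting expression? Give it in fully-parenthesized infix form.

Answer: ((((y*a)*(a*x))+((y*a)*(4+z)))*8)

Derivation:
Start: (((y*a)*((a*x)+(4+z)))*8)
Apply DISTRIBUTE at L (target: ((y*a)*((a*x)+(4+z)))): (((y*a)*((a*x)+(4+z)))*8) -> ((((y*a)*(a*x))+((y*a)*(4+z)))*8)
Apply FACTOR at L (target: (((y*a)*(a*x))+((y*a)*(4+z)))): ((((y*a)*(a*x))+((y*a)*(4+z)))*8) -> (((y*a)*((a*x)+(4+z)))*8)
Apply DISTRIBUTE at L (target: ((y*a)*((a*x)+(4+z)))): (((y*a)*((a*x)+(4+z)))*8) -> ((((y*a)*(a*x))+((y*a)*(4+z)))*8)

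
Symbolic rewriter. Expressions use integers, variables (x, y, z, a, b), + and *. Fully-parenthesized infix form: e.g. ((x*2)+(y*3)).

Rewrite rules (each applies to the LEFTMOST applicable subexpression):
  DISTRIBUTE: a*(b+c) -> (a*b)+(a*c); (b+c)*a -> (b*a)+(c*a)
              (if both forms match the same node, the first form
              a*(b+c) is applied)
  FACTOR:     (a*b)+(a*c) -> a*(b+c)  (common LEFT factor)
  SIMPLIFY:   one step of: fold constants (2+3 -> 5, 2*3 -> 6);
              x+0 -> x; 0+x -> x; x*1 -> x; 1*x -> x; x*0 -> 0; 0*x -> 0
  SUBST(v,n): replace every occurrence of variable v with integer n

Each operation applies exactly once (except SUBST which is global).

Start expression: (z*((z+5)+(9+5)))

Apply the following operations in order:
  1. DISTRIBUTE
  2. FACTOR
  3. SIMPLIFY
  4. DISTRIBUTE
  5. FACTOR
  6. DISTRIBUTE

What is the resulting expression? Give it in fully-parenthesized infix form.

Answer: ((z*(z+5))+(z*14))

Derivation:
Start: (z*((z+5)+(9+5)))
Apply DISTRIBUTE at root (target: (z*((z+5)+(9+5)))): (z*((z+5)+(9+5))) -> ((z*(z+5))+(z*(9+5)))
Apply FACTOR at root (target: ((z*(z+5))+(z*(9+5)))): ((z*(z+5))+(z*(9+5))) -> (z*((z+5)+(9+5)))
Apply SIMPLIFY at RR (target: (9+5)): (z*((z+5)+(9+5))) -> (z*((z+5)+14))
Apply DISTRIBUTE at root (target: (z*((z+5)+14))): (z*((z+5)+14)) -> ((z*(z+5))+(z*14))
Apply FACTOR at root (target: ((z*(z+5))+(z*14))): ((z*(z+5))+(z*14)) -> (z*((z+5)+14))
Apply DISTRIBUTE at root (target: (z*((z+5)+14))): (z*((z+5)+14)) -> ((z*(z+5))+(z*14))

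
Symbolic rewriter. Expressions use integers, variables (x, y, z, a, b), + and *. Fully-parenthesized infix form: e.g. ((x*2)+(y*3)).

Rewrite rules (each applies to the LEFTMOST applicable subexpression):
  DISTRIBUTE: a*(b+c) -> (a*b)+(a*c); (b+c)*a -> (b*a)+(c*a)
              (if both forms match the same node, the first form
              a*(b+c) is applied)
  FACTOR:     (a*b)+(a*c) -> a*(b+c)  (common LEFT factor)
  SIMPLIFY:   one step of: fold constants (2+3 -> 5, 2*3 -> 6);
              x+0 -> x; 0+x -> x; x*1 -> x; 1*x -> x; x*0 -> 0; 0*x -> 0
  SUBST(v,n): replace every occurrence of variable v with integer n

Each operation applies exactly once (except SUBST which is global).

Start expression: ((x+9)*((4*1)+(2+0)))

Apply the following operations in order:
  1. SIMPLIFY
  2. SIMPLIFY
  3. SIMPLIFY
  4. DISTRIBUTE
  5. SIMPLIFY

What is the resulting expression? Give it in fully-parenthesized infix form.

Start: ((x+9)*((4*1)+(2+0)))
Apply SIMPLIFY at RL (target: (4*1)): ((x+9)*((4*1)+(2+0))) -> ((x+9)*(4+(2+0)))
Apply SIMPLIFY at RR (target: (2+0)): ((x+9)*(4+(2+0))) -> ((x+9)*(4+2))
Apply SIMPLIFY at R (target: (4+2)): ((x+9)*(4+2)) -> ((x+9)*6)
Apply DISTRIBUTE at root (target: ((x+9)*6)): ((x+9)*6) -> ((x*6)+(9*6))
Apply SIMPLIFY at R (target: (9*6)): ((x*6)+(9*6)) -> ((x*6)+54)

Answer: ((x*6)+54)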